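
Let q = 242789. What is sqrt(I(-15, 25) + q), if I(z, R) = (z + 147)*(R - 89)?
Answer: sqrt(234341) ≈ 484.09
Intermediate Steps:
I(z, R) = (-89 + R)*(147 + z) (I(z, R) = (147 + z)*(-89 + R) = (-89 + R)*(147 + z))
sqrt(I(-15, 25) + q) = sqrt((-13083 - 89*(-15) + 147*25 + 25*(-15)) + 242789) = sqrt((-13083 + 1335 + 3675 - 375) + 242789) = sqrt(-8448 + 242789) = sqrt(234341)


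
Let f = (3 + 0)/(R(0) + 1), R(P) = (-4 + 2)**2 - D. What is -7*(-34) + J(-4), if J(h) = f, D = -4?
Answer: 715/3 ≈ 238.33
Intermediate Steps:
R(P) = 8 (R(P) = (-4 + 2)**2 - 1*(-4) = (-2)**2 + 4 = 4 + 4 = 8)
f = 1/3 (f = (3 + 0)/(8 + 1) = 3/9 = 3*(1/9) = 1/3 ≈ 0.33333)
J(h) = 1/3
-7*(-34) + J(-4) = -7*(-34) + 1/3 = 238 + 1/3 = 715/3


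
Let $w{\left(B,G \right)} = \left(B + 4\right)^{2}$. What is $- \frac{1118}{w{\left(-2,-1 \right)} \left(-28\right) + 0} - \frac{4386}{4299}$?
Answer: $\frac{719175}{80248} \approx 8.9619$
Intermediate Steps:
$w{\left(B,G \right)} = \left(4 + B\right)^{2}$
$- \frac{1118}{w{\left(-2,-1 \right)} \left(-28\right) + 0} - \frac{4386}{4299} = - \frac{1118}{\left(4 - 2\right)^{2} \left(-28\right) + 0} - \frac{4386}{4299} = - \frac{1118}{2^{2} \left(-28\right) + 0} - \frac{1462}{1433} = - \frac{1118}{4 \left(-28\right) + 0} - \frac{1462}{1433} = - \frac{1118}{-112 + 0} - \frac{1462}{1433} = - \frac{1118}{-112} - \frac{1462}{1433} = \left(-1118\right) \left(- \frac{1}{112}\right) - \frac{1462}{1433} = \frac{559}{56} - \frac{1462}{1433} = \frac{719175}{80248}$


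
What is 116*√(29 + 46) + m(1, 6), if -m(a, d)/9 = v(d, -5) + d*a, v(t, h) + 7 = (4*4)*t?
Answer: -855 + 580*√3 ≈ 149.59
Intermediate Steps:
v(t, h) = -7 + 16*t (v(t, h) = -7 + (4*4)*t = -7 + 16*t)
m(a, d) = 63 - 144*d - 9*a*d (m(a, d) = -9*((-7 + 16*d) + d*a) = -9*((-7 + 16*d) + a*d) = -9*(-7 + 16*d + a*d) = 63 - 144*d - 9*a*d)
116*√(29 + 46) + m(1, 6) = 116*√(29 + 46) + (63 - 144*6 - 9*1*6) = 116*√75 + (63 - 864 - 54) = 116*(5*√3) - 855 = 580*√3 - 855 = -855 + 580*√3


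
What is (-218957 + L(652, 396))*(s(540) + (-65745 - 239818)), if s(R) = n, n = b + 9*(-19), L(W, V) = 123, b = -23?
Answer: 66910027338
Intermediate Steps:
n = -194 (n = -23 + 9*(-19) = -23 - 171 = -194)
s(R) = -194
(-218957 + L(652, 396))*(s(540) + (-65745 - 239818)) = (-218957 + 123)*(-194 + (-65745 - 239818)) = -218834*(-194 - 305563) = -218834*(-305757) = 66910027338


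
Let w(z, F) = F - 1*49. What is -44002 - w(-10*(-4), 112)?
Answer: -44065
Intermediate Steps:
w(z, F) = -49 + F (w(z, F) = F - 49 = -49 + F)
-44002 - w(-10*(-4), 112) = -44002 - (-49 + 112) = -44002 - 1*63 = -44002 - 63 = -44065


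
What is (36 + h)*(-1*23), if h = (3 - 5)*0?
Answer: -828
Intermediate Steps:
h = 0 (h = -2*0 = 0)
(36 + h)*(-1*23) = (36 + 0)*(-1*23) = 36*(-23) = -828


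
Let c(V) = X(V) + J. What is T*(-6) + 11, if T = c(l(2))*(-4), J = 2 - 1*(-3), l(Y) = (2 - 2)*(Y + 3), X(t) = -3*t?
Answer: 131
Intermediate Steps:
l(Y) = 0 (l(Y) = 0*(3 + Y) = 0)
J = 5 (J = 2 + 3 = 5)
c(V) = 5 - 3*V (c(V) = -3*V + 5 = 5 - 3*V)
T = -20 (T = (5 - 3*0)*(-4) = (5 + 0)*(-4) = 5*(-4) = -20)
T*(-6) + 11 = -20*(-6) + 11 = 120 + 11 = 131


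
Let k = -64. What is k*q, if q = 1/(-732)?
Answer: 16/183 ≈ 0.087432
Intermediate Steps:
q = -1/732 ≈ -0.0013661
k*q = -64*(-1/732) = 16/183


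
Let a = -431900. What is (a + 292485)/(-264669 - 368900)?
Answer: 139415/633569 ≈ 0.22005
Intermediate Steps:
(a + 292485)/(-264669 - 368900) = (-431900 + 292485)/(-264669 - 368900) = -139415/(-633569) = -139415*(-1/633569) = 139415/633569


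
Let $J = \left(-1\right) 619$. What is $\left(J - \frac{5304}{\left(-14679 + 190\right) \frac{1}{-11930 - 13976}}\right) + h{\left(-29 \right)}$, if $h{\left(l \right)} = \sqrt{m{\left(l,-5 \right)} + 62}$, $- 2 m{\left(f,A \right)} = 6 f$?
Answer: $- \frac{146374115}{14489} + \sqrt{149} \approx -10090.0$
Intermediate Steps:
$m{\left(f,A \right)} = - 3 f$ ($m{\left(f,A \right)} = - \frac{6 f}{2} = - 3 f$)
$h{\left(l \right)} = \sqrt{62 - 3 l}$ ($h{\left(l \right)} = \sqrt{- 3 l + 62} = \sqrt{62 - 3 l}$)
$J = -619$
$\left(J - \frac{5304}{\left(-14679 + 190\right) \frac{1}{-11930 - 13976}}\right) + h{\left(-29 \right)} = \left(-619 - \frac{5304}{\left(-14679 + 190\right) \frac{1}{-11930 - 13976}}\right) + \sqrt{62 - -87} = \left(-619 - \frac{5304}{\left(-14489\right) \frac{1}{-25906}}\right) + \sqrt{62 + 87} = \left(-619 - \frac{5304}{\left(-14489\right) \left(- \frac{1}{25906}\right)}\right) + \sqrt{149} = \left(-619 - \frac{5304}{\frac{14489}{25906}}\right) + \sqrt{149} = \left(-619 - \frac{137405424}{14489}\right) + \sqrt{149} = - \frac{146374115}{14489} + \sqrt{149}$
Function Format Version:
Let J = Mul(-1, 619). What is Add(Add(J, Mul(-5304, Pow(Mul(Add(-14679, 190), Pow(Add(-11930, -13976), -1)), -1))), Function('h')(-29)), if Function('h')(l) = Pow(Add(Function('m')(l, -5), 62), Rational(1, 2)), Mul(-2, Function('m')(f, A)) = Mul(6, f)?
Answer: Add(Rational(-146374115, 14489), Pow(149, Rational(1, 2))) ≈ -10090.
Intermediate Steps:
Function('m')(f, A) = Mul(-3, f) (Function('m')(f, A) = Mul(Rational(-1, 2), Mul(6, f)) = Mul(-3, f))
Function('h')(l) = Pow(Add(62, Mul(-3, l)), Rational(1, 2)) (Function('h')(l) = Pow(Add(Mul(-3, l), 62), Rational(1, 2)) = Pow(Add(62, Mul(-3, l)), Rational(1, 2)))
J = -619
Add(Add(J, Mul(-5304, Pow(Mul(Add(-14679, 190), Pow(Add(-11930, -13976), -1)), -1))), Function('h')(-29)) = Add(Add(-619, Mul(-5304, Pow(Mul(Add(-14679, 190), Pow(Add(-11930, -13976), -1)), -1))), Pow(Add(62, Mul(-3, -29)), Rational(1, 2))) = Add(Add(-619, Mul(-5304, Pow(Mul(-14489, Pow(-25906, -1)), -1))), Pow(Add(62, 87), Rational(1, 2))) = Add(Add(-619, Mul(-5304, Pow(Mul(-14489, Rational(-1, 25906)), -1))), Pow(149, Rational(1, 2))) = Add(Add(-619, Mul(-5304, Pow(Rational(14489, 25906), -1))), Pow(149, Rational(1, 2))) = Add(Add(-619, Mul(-5304, Rational(25906, 14489))), Pow(149, Rational(1, 2))) = Add(Add(-619, Rational(-137405424, 14489)), Pow(149, Rational(1, 2))) = Add(Rational(-146374115, 14489), Pow(149, Rational(1, 2)))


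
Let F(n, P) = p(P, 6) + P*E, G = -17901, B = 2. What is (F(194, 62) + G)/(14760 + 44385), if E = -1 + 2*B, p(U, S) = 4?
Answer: -17711/59145 ≈ -0.29945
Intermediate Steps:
E = 3 (E = -1 + 2*2 = -1 + 4 = 3)
F(n, P) = 4 + 3*P (F(n, P) = 4 + P*3 = 4 + 3*P)
(F(194, 62) + G)/(14760 + 44385) = ((4 + 3*62) - 17901)/(14760 + 44385) = ((4 + 186) - 17901)/59145 = (190 - 17901)*(1/59145) = -17711*1/59145 = -17711/59145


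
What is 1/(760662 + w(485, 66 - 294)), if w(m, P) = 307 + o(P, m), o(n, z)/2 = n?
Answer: 1/760513 ≈ 1.3149e-6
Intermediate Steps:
o(n, z) = 2*n
w(m, P) = 307 + 2*P
1/(760662 + w(485, 66 - 294)) = 1/(760662 + (307 + 2*(66 - 294))) = 1/(760662 + (307 + 2*(-228))) = 1/(760662 + (307 - 456)) = 1/(760662 - 149) = 1/760513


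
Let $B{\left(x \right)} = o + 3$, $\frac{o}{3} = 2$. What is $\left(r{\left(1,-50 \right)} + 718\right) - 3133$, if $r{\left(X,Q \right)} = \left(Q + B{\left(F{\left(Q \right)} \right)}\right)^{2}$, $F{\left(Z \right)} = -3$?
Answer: $-734$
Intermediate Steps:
$o = 6$ ($o = 3 \cdot 2 = 6$)
$B{\left(x \right)} = 9$ ($B{\left(x \right)} = 6 + 3 = 9$)
$r{\left(X,Q \right)} = \left(9 + Q\right)^{2}$ ($r{\left(X,Q \right)} = \left(Q + 9\right)^{2} = \left(9 + Q\right)^{2}$)
$\left(r{\left(1,-50 \right)} + 718\right) - 3133 = \left(\left(9 - 50\right)^{2} + 718\right) - 3133 = \left(\left(-41\right)^{2} + 718\right) - 3133 = \left(1681 + 718\right) - 3133 = 2399 - 3133 = -734$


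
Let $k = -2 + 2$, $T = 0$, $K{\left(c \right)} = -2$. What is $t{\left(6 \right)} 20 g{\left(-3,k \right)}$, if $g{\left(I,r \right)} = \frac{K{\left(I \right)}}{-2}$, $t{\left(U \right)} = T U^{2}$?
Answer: $0$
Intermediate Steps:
$k = 0$
$t{\left(U \right)} = 0$ ($t{\left(U \right)} = 0 U^{2} = 0$)
$g{\left(I,r \right)} = 1$ ($g{\left(I,r \right)} = - \frac{2}{-2} = \left(-2\right) \left(- \frac{1}{2}\right) = 1$)
$t{\left(6 \right)} 20 g{\left(-3,k \right)} = 0 \cdot 20 \cdot 1 = 0 \cdot 1 = 0$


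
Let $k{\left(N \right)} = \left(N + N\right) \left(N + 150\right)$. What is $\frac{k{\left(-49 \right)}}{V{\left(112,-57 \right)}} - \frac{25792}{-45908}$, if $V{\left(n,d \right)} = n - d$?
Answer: $- \frac{112509634}{1939613} \approx -58.006$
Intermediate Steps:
$k{\left(N \right)} = 2 N \left(150 + N\right)$
$\frac{k{\left(-49 \right)}}{V{\left(112,-57 \right)}} - \frac{25792}{-45908} = \frac{2 \left(-49\right) \left(150 - 49\right)}{112 - -57} - \frac{25792}{-45908} = \frac{2 \left(-49\right) 101}{112 + 57} - - \frac{6448}{11477} = - \frac{9898}{169} + \frac{6448}{11477} = - \frac{112509634}{1939613}$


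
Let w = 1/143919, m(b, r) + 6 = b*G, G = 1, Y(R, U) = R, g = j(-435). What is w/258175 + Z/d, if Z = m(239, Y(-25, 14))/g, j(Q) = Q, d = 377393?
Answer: -577150059818/406653165003066525 ≈ -1.4193e-6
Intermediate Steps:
g = -435
m(b, r) = -6 + b (m(b, r) = -6 + b*1 = -6 + b)
w = 1/143919 ≈ 6.9484e-6
Z = -233/435 (Z = (-6 + 239)/(-435) = 233*(-1/435) = -233/435 ≈ -0.53563)
w/258175 + Z/d = (1/143919)/258175 - 233/435/377393 = (1/143919)*(1/258175) - 233/435*1/377393 = 1/37156287825 - 233/164165955 = -577150059818/406653165003066525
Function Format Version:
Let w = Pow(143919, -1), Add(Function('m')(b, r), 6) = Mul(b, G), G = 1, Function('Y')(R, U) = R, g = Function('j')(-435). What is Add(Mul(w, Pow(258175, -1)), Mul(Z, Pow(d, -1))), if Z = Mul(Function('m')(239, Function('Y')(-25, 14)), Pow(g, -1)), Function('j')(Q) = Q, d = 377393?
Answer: Rational(-577150059818, 406653165003066525) ≈ -1.4193e-6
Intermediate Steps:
g = -435
Function('m')(b, r) = Add(-6, b) (Function('m')(b, r) = Add(-6, Mul(b, 1)) = Add(-6, b))
w = Rational(1, 143919) ≈ 6.9484e-6
Z = Rational(-233, 435) (Z = Mul(Add(-6, 239), Pow(-435, -1)) = Mul(233, Rational(-1, 435)) = Rational(-233, 435) ≈ -0.53563)
Add(Mul(w, Pow(258175, -1)), Mul(Z, Pow(d, -1))) = Add(Mul(Rational(1, 143919), Pow(258175, -1)), Mul(Rational(-233, 435), Pow(377393, -1))) = Add(Mul(Rational(1, 143919), Rational(1, 258175)), Mul(Rational(-233, 435), Rational(1, 377393))) = Add(Rational(1, 37156287825), Rational(-233, 164165955)) = Rational(-577150059818, 406653165003066525)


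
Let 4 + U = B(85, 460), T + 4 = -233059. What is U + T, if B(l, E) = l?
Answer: -232982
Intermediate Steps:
T = -233063 (T = -4 - 233059 = -233063)
U = 81 (U = -4 + 85 = 81)
U + T = 81 - 233063 = -232982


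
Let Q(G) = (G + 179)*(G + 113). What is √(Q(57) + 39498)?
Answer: 11*√658 ≈ 282.17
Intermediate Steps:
Q(G) = (113 + G)*(179 + G) (Q(G) = (179 + G)*(113 + G) = (113 + G)*(179 + G))
√(Q(57) + 39498) = √((20227 + 57² + 292*57) + 39498) = √((20227 + 3249 + 16644) + 39498) = √(40120 + 39498) = √79618 = 11*√658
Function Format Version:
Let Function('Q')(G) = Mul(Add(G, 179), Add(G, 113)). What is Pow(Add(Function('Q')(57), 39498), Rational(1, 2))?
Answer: Mul(11, Pow(658, Rational(1, 2))) ≈ 282.17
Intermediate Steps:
Function('Q')(G) = Mul(Add(113, G), Add(179, G)) (Function('Q')(G) = Mul(Add(179, G), Add(113, G)) = Mul(Add(113, G), Add(179, G)))
Pow(Add(Function('Q')(57), 39498), Rational(1, 2)) = Pow(Add(Add(20227, Pow(57, 2), Mul(292, 57)), 39498), Rational(1, 2)) = Pow(Add(Add(20227, 3249, 16644), 39498), Rational(1, 2)) = Pow(Add(40120, 39498), Rational(1, 2)) = Pow(79618, Rational(1, 2)) = Mul(11, Pow(658, Rational(1, 2)))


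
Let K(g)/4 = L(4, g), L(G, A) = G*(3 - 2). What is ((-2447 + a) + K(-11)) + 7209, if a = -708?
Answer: 4070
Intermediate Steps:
L(G, A) = G (L(G, A) = G*1 = G)
K(g) = 16 (K(g) = 4*4 = 16)
((-2447 + a) + K(-11)) + 7209 = ((-2447 - 708) + 16) + 7209 = (-3155 + 16) + 7209 = -3139 + 7209 = 4070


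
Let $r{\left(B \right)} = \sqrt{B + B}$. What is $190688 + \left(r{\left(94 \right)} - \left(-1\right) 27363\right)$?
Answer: $218051 + 2 \sqrt{47} \approx 2.1806 \cdot 10^{5}$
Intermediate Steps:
$r{\left(B \right)} = \sqrt{2} \sqrt{B}$ ($r{\left(B \right)} = \sqrt{2 B} = \sqrt{2} \sqrt{B}$)
$190688 + \left(r{\left(94 \right)} - \left(-1\right) 27363\right) = 190688 + \left(\sqrt{2} \sqrt{94} - \left(-1\right) 27363\right) = 190688 + \left(2 \sqrt{47} - -27363\right) = 190688 + \left(2 \sqrt{47} + 27363\right) = 190688 + \left(27363 + 2 \sqrt{47}\right) = 218051 + 2 \sqrt{47}$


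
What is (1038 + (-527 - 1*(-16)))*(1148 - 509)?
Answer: 336753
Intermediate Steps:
(1038 + (-527 - 1*(-16)))*(1148 - 509) = (1038 + (-527 + 16))*639 = (1038 - 511)*639 = 527*639 = 336753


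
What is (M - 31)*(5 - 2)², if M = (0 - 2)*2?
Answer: -315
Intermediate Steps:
M = -4 (M = -2*2 = -4)
(M - 31)*(5 - 2)² = (-4 - 31)*(5 - 2)² = -35*3² = -35*9 = -315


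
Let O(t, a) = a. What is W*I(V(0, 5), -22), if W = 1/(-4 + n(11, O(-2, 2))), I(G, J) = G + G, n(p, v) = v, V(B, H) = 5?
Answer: -5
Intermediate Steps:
I(G, J) = 2*G
W = -1/2 (W = 1/(-4 + 2) = 1/(-2) = -1/2 ≈ -0.50000)
W*I(V(0, 5), -22) = -5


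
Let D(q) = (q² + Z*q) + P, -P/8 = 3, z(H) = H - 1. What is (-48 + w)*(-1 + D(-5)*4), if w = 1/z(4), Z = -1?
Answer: -3289/3 ≈ -1096.3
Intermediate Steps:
z(H) = -1 + H
P = -24 (P = -8*3 = -24)
D(q) = -24 + q² - q (D(q) = (q² - q) - 24 = -24 + q² - q)
w = ⅓ (w = 1/(-1 + 4) = 1/3 = ⅓ ≈ 0.33333)
(-48 + w)*(-1 + D(-5)*4) = (-48 + ⅓)*(-1 + (-24 + (-5)² - 1*(-5))*4) = -143*(-1 + (-24 + 25 + 5)*4)/3 = -143*(-1 + 6*4)/3 = -143*(-1 + 24)/3 = -143/3*23 = -3289/3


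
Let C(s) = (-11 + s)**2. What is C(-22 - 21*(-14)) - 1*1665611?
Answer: -1597490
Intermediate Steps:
C(-22 - 21*(-14)) - 1*1665611 = (-11 + (-22 - 21*(-14)))**2 - 1*1665611 = (-11 + (-22 + 294))**2 - 1665611 = (-11 + 272)**2 - 1665611 = 261**2 - 1665611 = 68121 - 1665611 = -1597490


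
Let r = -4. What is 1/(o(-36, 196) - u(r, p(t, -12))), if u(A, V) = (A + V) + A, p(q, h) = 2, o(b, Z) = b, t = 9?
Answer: -1/30 ≈ -0.033333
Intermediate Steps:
u(A, V) = V + 2*A
1/(o(-36, 196) - u(r, p(t, -12))) = 1/(-36 - (2 + 2*(-4))) = 1/(-36 - (2 - 8)) = 1/(-36 - 1*(-6)) = 1/(-36 + 6) = 1/(-30) = -1/30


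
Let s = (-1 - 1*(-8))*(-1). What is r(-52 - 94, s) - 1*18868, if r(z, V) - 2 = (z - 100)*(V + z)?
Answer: 18772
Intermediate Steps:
s = -7 (s = (-1 + 8)*(-1) = 7*(-1) = -7)
r(z, V) = 2 + (-100 + z)*(V + z) (r(z, V) = 2 + (z - 100)*(V + z) = 2 + (-100 + z)*(V + z))
r(-52 - 94, s) - 1*18868 = (2 + (-52 - 94)² - 100*(-7) - 100*(-52 - 94) - 7*(-52 - 94)) - 1*18868 = (2 + (-146)² + 700 - 100*(-146) - 7*(-146)) - 18868 = (2 + 21316 + 700 + 14600 + 1022) - 18868 = 37640 - 18868 = 18772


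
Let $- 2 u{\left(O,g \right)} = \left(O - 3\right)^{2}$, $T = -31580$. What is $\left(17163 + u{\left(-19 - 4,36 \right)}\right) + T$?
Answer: $-14755$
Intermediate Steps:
$u{\left(O,g \right)} = - \frac{\left(-3 + O\right)^{2}}{2}$ ($u{\left(O,g \right)} = - \frac{\left(O - 3\right)^{2}}{2} = - \frac{\left(-3 + O\right)^{2}}{2}$)
$\left(17163 + u{\left(-19 - 4,36 \right)}\right) + T = \left(17163 - \frac{\left(-3 - 23\right)^{2}}{2}\right) - 31580 = \left(17163 - \frac{\left(-26\right)^{2}}{2}\right) - 31580 = \left(17163 - 338\right) - 31580 = 16825 - 31580 = -14755$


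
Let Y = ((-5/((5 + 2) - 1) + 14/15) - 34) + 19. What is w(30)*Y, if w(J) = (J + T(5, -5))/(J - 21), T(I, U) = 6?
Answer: -298/5 ≈ -59.600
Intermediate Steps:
w(J) = (6 + J)/(-21 + J) (w(J) = (J + 6)/(J - 21) = (6 + J)/(-21 + J))
Y = -149/10 (Y = ((-5/(7 - 1) + 14*(1/15)) - 34) + 19 = ((-5/6 + 14/15) - 34) + 19 = ((-5*⅙ + 14/15) - 34) + 19 = ((-⅚ + 14/15) - 34) + 19 = (⅒ - 34) + 19 = -339/10 + 19 = -149/10 ≈ -14.900)
w(30)*Y = ((6 + 30)/(-21 + 30))*(-149/10) = (36/9)*(-149/10) = ((⅑)*36)*(-149/10) = 4*(-149/10) = -298/5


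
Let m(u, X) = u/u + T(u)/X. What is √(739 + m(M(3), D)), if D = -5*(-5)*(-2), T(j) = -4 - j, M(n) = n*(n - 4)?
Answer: √74002/10 ≈ 27.203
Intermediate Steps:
M(n) = n*(-4 + n)
D = -50 (D = 25*(-2) = -50)
m(u, X) = 1 + (-4 - u)/X (m(u, X) = u/u + (-4 - u)/X = 1 + (-4 - u)/X)
√(739 + m(M(3), D)) = √(739 + (-4 - 50 - 3*(-4 + 3))/(-50)) = √(739 - (-4 - 50 - 3*(-1))/50) = √(739 - (-4 - 50 - 1*(-3))/50) = √(739 - (-4 - 50 + 3)/50) = √(739 - 1/50*(-51)) = √(739 + 51/50) = √(37001/50) = √74002/10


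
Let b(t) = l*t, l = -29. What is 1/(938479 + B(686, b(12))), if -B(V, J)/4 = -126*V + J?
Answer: 1/1285615 ≈ 7.7784e-7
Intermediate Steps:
b(t) = -29*t
B(V, J) = -4*J + 504*V (B(V, J) = -4*(-126*V + J) = -4*(J - 126*V) = -4*J + 504*V)
1/(938479 + B(686, b(12))) = 1/(938479 + (-(-116)*12 + 504*686)) = 1/(938479 + (-4*(-348) + 345744)) = 1/(938479 + (1392 + 345744)) = 1/(938479 + 347136) = 1/1285615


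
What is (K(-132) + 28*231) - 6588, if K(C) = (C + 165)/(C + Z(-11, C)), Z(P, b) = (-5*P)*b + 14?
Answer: -885393/7378 ≈ -120.00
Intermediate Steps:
Z(P, b) = 14 - 5*P*b (Z(P, b) = -5*P*b + 14 = 14 - 5*P*b)
K(C) = (165 + C)/(14 + 56*C) (K(C) = (C + 165)/(C + (14 - 5*(-11)*C)) = (165 + C)/(C + (14 + 55*C)) = (165 + C)/(14 + 56*C))
(K(-132) + 28*231) - 6588 = ((165 - 132)/(14*(1 + 4*(-132))) + 28*231) - 6588 = ((1/14)*33/(1 - 528) + 6468) - 6588 = ((1/14)*33/(-527) + 6468) - 6588 = ((1/14)*(-1/527)*33 + 6468) - 6588 = (-33/7378 + 6468) - 6588 = 47720871/7378 - 6588 = -885393/7378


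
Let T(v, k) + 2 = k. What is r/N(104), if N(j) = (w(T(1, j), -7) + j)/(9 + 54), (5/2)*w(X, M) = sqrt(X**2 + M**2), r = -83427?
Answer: -1138778550/19049 + 8759835*sqrt(10453)/38098 ≈ -36274.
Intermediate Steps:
T(v, k) = -2 + k
w(X, M) = 2*sqrt(M**2 + X**2)/5 (w(X, M) = 2*sqrt(X**2 + M**2)/5 = 2*sqrt(M**2 + X**2)/5)
N(j) = j/63 + 2*sqrt(49 + (-2 + j)**2)/315 (N(j) = (2*sqrt((-7)**2 + (-2 + j)**2)/5 + j)/(9 + 54) = (2*sqrt(49 + (-2 + j)**2)/5 + j)/63 = (j + 2*sqrt(49 + (-2 + j)**2)/5)*(1/63) = j/63 + 2*sqrt(49 + (-2 + j)**2)/315)
r/N(104) = -83427/((1/63)*104 + 2*sqrt(49 + (-2 + 104)**2)/315) = -83427/(104/63 + 2*sqrt(49 + 102**2)/315) = -83427/(104/63 + 2*sqrt(49 + 10404)/315) = -83427/(104/63 + 2*sqrt(10453)/315)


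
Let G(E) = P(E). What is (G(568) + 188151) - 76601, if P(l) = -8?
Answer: 111542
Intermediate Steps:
G(E) = -8
(G(568) + 188151) - 76601 = (-8 + 188151) - 76601 = 188143 - 76601 = 111542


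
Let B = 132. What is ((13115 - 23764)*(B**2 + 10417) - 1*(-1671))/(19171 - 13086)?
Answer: -296477138/6085 ≈ -48723.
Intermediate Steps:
((13115 - 23764)*(B**2 + 10417) - 1*(-1671))/(19171 - 13086) = ((13115 - 23764)*(132**2 + 10417) - 1*(-1671))/(19171 - 13086) = (-10649*(17424 + 10417) + 1671)/6085 = (-10649*27841 + 1671)*(1/6085) = (-296478809 + 1671)*(1/6085) = -296477138*1/6085 = -296477138/6085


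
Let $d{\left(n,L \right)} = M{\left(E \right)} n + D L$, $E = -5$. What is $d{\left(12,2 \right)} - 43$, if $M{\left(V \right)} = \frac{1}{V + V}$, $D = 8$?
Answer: $- \frac{141}{5} \approx -28.2$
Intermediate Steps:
$M{\left(V \right)} = \frac{1}{2 V}$
$d{\left(n,L \right)} = 8 L - \frac{n}{10}$ ($d{\left(n,L \right)} = \frac{1}{2 \left(-5\right)} n + 8 L = \frac{1}{2} \left(- \frac{1}{5}\right) n + 8 L = - \frac{n}{10} + 8 L = 8 L - \frac{n}{10}$)
$d{\left(12,2 \right)} - 43 = \left(8 \cdot 2 - \frac{6}{5}\right) - 43 = \left(16 - \frac{6}{5}\right) - 43 = \frac{74}{5} - 43 = - \frac{141}{5}$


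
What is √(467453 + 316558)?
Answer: √784011 ≈ 885.44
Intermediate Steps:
√(467453 + 316558) = √784011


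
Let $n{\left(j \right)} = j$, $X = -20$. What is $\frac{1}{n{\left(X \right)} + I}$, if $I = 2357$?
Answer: $\frac{1}{2337} \approx 0.0004279$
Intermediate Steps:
$\frac{1}{n{\left(X \right)} + I} = \frac{1}{-20 + 2357} = \frac{1}{2337}$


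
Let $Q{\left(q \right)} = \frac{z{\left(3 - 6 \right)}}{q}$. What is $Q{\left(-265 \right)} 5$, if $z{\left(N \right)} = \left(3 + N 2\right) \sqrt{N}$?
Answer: $\frac{3 i \sqrt{3}}{53} \approx 0.098041 i$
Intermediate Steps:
$z{\left(N \right)} = \sqrt{N} \left(3 + 2 N\right)$ ($z{\left(N \right)} = \left(3 + 2 N\right) \sqrt{N} = \sqrt{N} \left(3 + 2 N\right)$)
$Q{\left(q \right)} = - \frac{3 i \sqrt{3}}{q}$ ($Q{\left(q \right)} = \frac{\sqrt{3 - 6} \left(3 + 2 \left(3 - 6\right)\right)}{q} = \frac{\sqrt{-3} \left(3 + 2 \left(-3\right)\right)}{q} = \frac{i \sqrt{3} \left(3 - 6\right)}{q} = \frac{i \sqrt{3} \left(-3\right)}{q} = \frac{\left(-3\right) i \sqrt{3}}{q} = - \frac{3 i \sqrt{3}}{q}$)
$Q{\left(-265 \right)} 5 = - \frac{3 i \sqrt{3}}{-265} \cdot 5 = \left(-3\right) i \sqrt{3} \left(- \frac{1}{265}\right) 5 = \frac{3 i \sqrt{3}}{265} \cdot 5 = \frac{3 i \sqrt{3}}{53}$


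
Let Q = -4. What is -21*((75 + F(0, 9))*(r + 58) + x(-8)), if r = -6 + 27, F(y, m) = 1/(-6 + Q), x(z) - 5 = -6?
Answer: -1242381/10 ≈ -1.2424e+5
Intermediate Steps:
x(z) = -1 (x(z) = 5 - 6 = -1)
F(y, m) = -⅒ (F(y, m) = 1/(-6 - 4) = 1/(-10) = -⅒)
r = 21
-21*((75 + F(0, 9))*(r + 58) + x(-8)) = -21*((75 - ⅒)*(21 + 58) - 1) = -21*((749/10)*79 - 1) = -21*(59171/10 - 1) = -21*59161/10 = -1242381/10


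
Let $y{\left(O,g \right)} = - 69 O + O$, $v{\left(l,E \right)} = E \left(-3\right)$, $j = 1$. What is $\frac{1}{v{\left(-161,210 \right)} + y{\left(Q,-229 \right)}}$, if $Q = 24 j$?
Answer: $- \frac{1}{2262} \approx -0.00044209$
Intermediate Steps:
$v{\left(l,E \right)} = - 3 E$
$Q = 24$ ($Q = 24 \cdot 1 = 24$)
$y{\left(O,g \right)} = - 68 O$
$\frac{1}{v{\left(-161,210 \right)} + y{\left(Q,-229 \right)}} = \frac{1}{\left(-3\right) 210 - 1632} = \frac{1}{-630 - 1632} = \frac{1}{-2262} = - \frac{1}{2262}$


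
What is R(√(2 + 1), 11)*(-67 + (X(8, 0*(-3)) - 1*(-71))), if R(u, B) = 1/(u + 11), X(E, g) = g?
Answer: 22/59 - 2*√3/59 ≈ 0.31417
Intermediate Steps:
R(u, B) = 1/(11 + u)
R(√(2 + 1), 11)*(-67 + (X(8, 0*(-3)) - 1*(-71))) = (-67 + (0*(-3) - 1*(-71)))/(11 + √(2 + 1)) = (-67 + (0 + 71))/(11 + √3) = (-67 + 71)/(11 + √3) = 4/(11 + √3)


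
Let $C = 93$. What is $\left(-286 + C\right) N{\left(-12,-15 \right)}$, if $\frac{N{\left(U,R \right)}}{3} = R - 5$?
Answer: $11580$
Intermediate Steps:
$N{\left(U,R \right)} = -15 + 3 R$ ($N{\left(U,R \right)} = 3 \left(R - 5\right) = 3 \left(-5 + R\right) = -15 + 3 R$)
$\left(-286 + C\right) N{\left(-12,-15 \right)} = \left(-286 + 93\right) \left(-15 + 3 \left(-15\right)\right) = - 193 \left(-15 - 45\right) = \left(-193\right) \left(-60\right) = 11580$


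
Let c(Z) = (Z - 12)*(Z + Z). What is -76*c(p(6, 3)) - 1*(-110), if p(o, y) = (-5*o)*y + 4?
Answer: -1280946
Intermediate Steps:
p(o, y) = 4 - 5*o*y (p(o, y) = -5*o*y + 4 = 4 - 5*o*y)
c(Z) = 2*Z*(-12 + Z) (c(Z) = (-12 + Z)*(2*Z) = 2*Z*(-12 + Z))
-76*c(p(6, 3)) - 1*(-110) = -152*(4 - 5*6*3)*(-12 + (4 - 5*6*3)) - 1*(-110) = -152*(4 - 90)*(-12 + (4 - 90)) + 110 = -152*(-86)*(-12 - 86) + 110 = -152*(-86)*(-98) + 110 = -76*16856 + 110 = -1281056 + 110 = -1280946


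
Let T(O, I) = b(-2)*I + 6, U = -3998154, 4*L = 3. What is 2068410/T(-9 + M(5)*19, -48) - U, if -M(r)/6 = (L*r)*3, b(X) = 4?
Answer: 123598039/31 ≈ 3.9870e+6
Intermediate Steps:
L = ¾ (L = (¼)*3 = ¾ ≈ 0.75000)
M(r) = -27*r/2 (M(r) = -6*3*r/4*3 = -27*r/2)
T(O, I) = 6 + 4*I (T(O, I) = 4*I + 6 = 6 + 4*I)
2068410/T(-9 + M(5)*19, -48) - U = 2068410/(6 + 4*(-48)) - 1*(-3998154) = 2068410/(6 - 192) + 3998154 = 2068410/(-186) + 3998154 = 2068410*(-1/186) + 3998154 = -344735/31 + 3998154 = 123598039/31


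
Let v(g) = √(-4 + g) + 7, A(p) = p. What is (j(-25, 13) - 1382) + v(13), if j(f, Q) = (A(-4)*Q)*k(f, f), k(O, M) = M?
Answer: -72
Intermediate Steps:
v(g) = 7 + √(-4 + g)
j(f, Q) = -4*Q*f (j(f, Q) = (-4*Q)*f = -4*Q*f)
(j(-25, 13) - 1382) + v(13) = (-4*13*(-25) - 1382) + (7 + √(-4 + 13)) = (1300 - 1382) + (7 + √9) = -82 + (7 + 3) = -82 + 10 = -72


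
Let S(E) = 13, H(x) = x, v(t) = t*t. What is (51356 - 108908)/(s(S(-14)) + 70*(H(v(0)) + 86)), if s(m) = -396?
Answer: -7194/703 ≈ -10.233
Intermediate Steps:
v(t) = t²
(51356 - 108908)/(s(S(-14)) + 70*(H(v(0)) + 86)) = (51356 - 108908)/(-396 + 70*(0² + 86)) = -57552/(-396 + 70*(0 + 86)) = -57552/(-396 + 70*86) = -57552/(-396 + 6020) = -57552/5624 = -57552*1/5624 = -7194/703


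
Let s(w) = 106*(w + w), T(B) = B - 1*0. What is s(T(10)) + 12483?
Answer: 14603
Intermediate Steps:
T(B) = B (T(B) = B + 0 = B)
s(w) = 212*w (s(w) = 106*(2*w) = 212*w)
s(T(10)) + 12483 = 212*10 + 12483 = 2120 + 12483 = 14603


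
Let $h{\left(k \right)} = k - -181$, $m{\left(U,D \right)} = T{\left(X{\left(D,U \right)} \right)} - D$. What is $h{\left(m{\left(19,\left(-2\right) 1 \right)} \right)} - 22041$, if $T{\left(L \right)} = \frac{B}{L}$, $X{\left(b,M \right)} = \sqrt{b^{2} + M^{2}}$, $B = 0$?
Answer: $-21858$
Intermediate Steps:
$X{\left(b,M \right)} = \sqrt{M^{2} + b^{2}}$
$T{\left(L \right)} = 0$ ($T{\left(L \right)} = \frac{0}{L} = 0$)
$m{\left(U,D \right)} = - D$ ($m{\left(U,D \right)} = 0 - D = - D$)
$h{\left(k \right)} = 181 + k$ ($h{\left(k \right)} = k + 181 = 181 + k$)
$h{\left(m{\left(19,\left(-2\right) 1 \right)} \right)} - 22041 = \left(181 - \left(-2\right) 1\right) - 22041 = \left(181 - -2\right) - 22041 = \left(181 + 2\right) - 22041 = 183 - 22041 = -21858$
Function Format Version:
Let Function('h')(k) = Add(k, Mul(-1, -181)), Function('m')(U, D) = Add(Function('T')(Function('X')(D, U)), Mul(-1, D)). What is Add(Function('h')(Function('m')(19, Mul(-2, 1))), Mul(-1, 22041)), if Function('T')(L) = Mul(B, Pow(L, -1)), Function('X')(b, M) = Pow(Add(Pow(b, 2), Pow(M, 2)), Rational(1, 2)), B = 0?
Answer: -21858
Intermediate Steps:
Function('X')(b, M) = Pow(Add(Pow(M, 2), Pow(b, 2)), Rational(1, 2))
Function('T')(L) = 0 (Function('T')(L) = Mul(0, Pow(L, -1)) = 0)
Function('m')(U, D) = Mul(-1, D) (Function('m')(U, D) = Add(0, Mul(-1, D)) = Mul(-1, D))
Function('h')(k) = Add(181, k) (Function('h')(k) = Add(k, 181) = Add(181, k))
Add(Function('h')(Function('m')(19, Mul(-2, 1))), Mul(-1, 22041)) = Add(Add(181, Mul(-1, Mul(-2, 1))), Mul(-1, 22041)) = Add(Add(181, Mul(-1, -2)), -22041) = Add(Add(181, 2), -22041) = Add(183, -22041) = -21858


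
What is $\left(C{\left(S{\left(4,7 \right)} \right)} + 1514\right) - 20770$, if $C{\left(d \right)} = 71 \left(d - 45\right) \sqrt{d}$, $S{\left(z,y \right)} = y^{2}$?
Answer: $-17268$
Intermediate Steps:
$C{\left(d \right)} = \sqrt{d} \left(-3195 + 71 d\right)$ ($C{\left(d \right)} = 71 \left(-45 + d\right) \sqrt{d} = \left(-3195 + 71 d\right) \sqrt{d} = \sqrt{d} \left(-3195 + 71 d\right)$)
$\left(C{\left(S{\left(4,7 \right)} \right)} + 1514\right) - 20770 = \left(71 \sqrt{7^{2}} \left(-45 + 7^{2}\right) + 1514\right) - 20770 = \left(71 \sqrt{49} \left(-45 + 49\right) + 1514\right) - 20770 = \left(71 \cdot 7 \cdot 4 + 1514\right) - 20770 = \left(1988 + 1514\right) - 20770 = 3502 - 20770 = -17268$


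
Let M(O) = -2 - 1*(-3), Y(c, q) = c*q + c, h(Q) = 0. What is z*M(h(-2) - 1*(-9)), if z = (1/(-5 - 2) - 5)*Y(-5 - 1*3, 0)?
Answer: 288/7 ≈ 41.143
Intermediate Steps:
Y(c, q) = c + c*q
z = 288/7 (z = (1/(-5 - 2) - 5)*((-5 - 1*3)*(1 + 0)) = (1/(-7) - 5)*((-5 - 3)*1) = (-⅐ - 5)*(-8*1) = -36/7*(-8) = 288/7 ≈ 41.143)
M(O) = 1 (M(O) = -2 + 3 = 1)
z*M(h(-2) - 1*(-9)) = (288/7)*1 = 288/7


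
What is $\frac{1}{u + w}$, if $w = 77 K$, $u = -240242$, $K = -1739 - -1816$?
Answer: $- \frac{1}{234313} \approx -4.2678 \cdot 10^{-6}$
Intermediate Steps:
$K = 77$ ($K = -1739 + 1816 = 77$)
$w = 5929$ ($w = 77 \cdot 77 = 5929$)
$\frac{1}{u + w} = \frac{1}{-240242 + 5929} = \frac{1}{-234313} = - \frac{1}{234313}$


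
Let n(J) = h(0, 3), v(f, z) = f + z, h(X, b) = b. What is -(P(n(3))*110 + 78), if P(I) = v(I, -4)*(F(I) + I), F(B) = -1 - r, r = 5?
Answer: -408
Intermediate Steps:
F(B) = -6 (F(B) = -1 - 1*5 = -1 - 5 = -6)
n(J) = 3
P(I) = (-6 + I)*(-4 + I) (P(I) = (I - 4)*(-6 + I) = (-4 + I)*(-6 + I) = (-6 + I)*(-4 + I))
-(P(n(3))*110 + 78) = -(((-6 + 3)*(-4 + 3))*110 + 78) = -(-3*(-1)*110 + 78) = -(3*110 + 78) = -(330 + 78) = -1*408 = -408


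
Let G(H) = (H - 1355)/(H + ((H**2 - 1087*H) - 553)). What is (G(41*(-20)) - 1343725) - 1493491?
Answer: -1477590884149/520789 ≈ -2.8372e+6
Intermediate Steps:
G(H) = (-1355 + H)/(-553 + H**2 - 1086*H) (G(H) = (-1355 + H)/(H + (-553 + H**2 - 1087*H)) = (-1355 + H)/(-553 + H**2 - 1086*H))
(G(41*(-20)) - 1343725) - 1493491 = ((1355 - 41*(-20))/(553 - (41*(-20))**2 + 1086*(41*(-20))) - 1343725) - 1493491 = ((1355 - 1*(-820))/(553 - 1*(-820)**2 + 1086*(-820)) - 1343725) - 1493491 = ((1355 + 820)/(553 - 1*672400 - 890520) - 1343725) - 1493491 = (2175/(553 - 672400 - 890520) - 1343725) - 1493491 = (2175/(-1562367) - 1343725) - 1493491 = (-1/1562367*2175 - 1343725) - 1493491 = (-725/520789 - 1343725) - 1493491 = -699797199750/520789 - 1493491 = -1477590884149/520789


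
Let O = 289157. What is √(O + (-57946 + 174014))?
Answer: 15*√1801 ≈ 636.57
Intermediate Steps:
√(O + (-57946 + 174014)) = √(289157 + (-57946 + 174014)) = √(289157 + 116068) = √405225 = 15*√1801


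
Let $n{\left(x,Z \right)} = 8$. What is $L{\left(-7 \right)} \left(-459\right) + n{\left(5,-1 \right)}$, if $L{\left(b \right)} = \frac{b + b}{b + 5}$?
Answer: $-3205$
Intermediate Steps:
$L{\left(b \right)} = \frac{2 b}{5 + b}$
$L{\left(-7 \right)} \left(-459\right) + n{\left(5,-1 \right)} = 2 \left(-7\right) \frac{1}{5 - 7} \left(-459\right) + 8 = 2 \left(-7\right) \frac{1}{-2} \left(-459\right) + 8 = 2 \left(-7\right) \left(- \frac{1}{2}\right) \left(-459\right) + 8 = 7 \left(-459\right) + 8 = -3213 + 8 = -3205$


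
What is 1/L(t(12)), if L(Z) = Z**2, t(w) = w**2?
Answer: 1/20736 ≈ 4.8225e-5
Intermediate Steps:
1/L(t(12)) = 1/((12**2)**2) = 1/(144**2) = 1/20736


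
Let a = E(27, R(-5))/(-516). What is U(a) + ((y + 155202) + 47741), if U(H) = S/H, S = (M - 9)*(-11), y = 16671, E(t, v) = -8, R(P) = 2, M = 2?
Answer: 449161/2 ≈ 2.2458e+5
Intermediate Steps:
S = 77 (S = (2 - 9)*(-11) = -7*(-11) = 77)
a = 2/129 (a = -8/(-516) = -8*(-1/516) = 2/129 ≈ 0.015504)
U(H) = 77/H
U(a) + ((y + 155202) + 47741) = 77/(2/129) + ((16671 + 155202) + 47741) = 77*(129/2) + (171873 + 47741) = 9933/2 + 219614 = 449161/2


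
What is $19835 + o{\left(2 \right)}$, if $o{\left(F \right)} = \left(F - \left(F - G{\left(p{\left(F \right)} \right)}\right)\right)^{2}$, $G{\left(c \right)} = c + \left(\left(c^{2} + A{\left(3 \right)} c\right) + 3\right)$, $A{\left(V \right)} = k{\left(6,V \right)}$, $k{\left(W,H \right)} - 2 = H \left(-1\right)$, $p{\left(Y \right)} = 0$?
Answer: $19844$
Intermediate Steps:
$k{\left(W,H \right)} = 2 - H$ ($k{\left(W,H \right)} = 2 + H \left(-1\right) = 2 - H$)
$A{\left(V \right)} = 2 - V$
$G{\left(c \right)} = 3 + c^{2}$ ($G{\left(c \right)} = c + \left(\left(c^{2} + \left(2 - 3\right) c\right) + 3\right) = c + \left(\left(c^{2} - c\right) + 3\right) = c + \left(3 + c^{2} - c\right) = 3 + c^{2}$)
$o{\left(F \right)} = 9$ ($o{\left(F \right)} = \left(F - \left(-3 + 0 + F\right)\right)^{2} = \left(F - \left(-3 + F\right)\right)^{2} = 3^{2} = 9$)
$19835 + o{\left(2 \right)} = 19835 + 9 = 19844$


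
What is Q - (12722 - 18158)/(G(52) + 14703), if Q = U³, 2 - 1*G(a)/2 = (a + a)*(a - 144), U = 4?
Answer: 723796/11281 ≈ 64.161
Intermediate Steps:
G(a) = 4 - 4*a*(-144 + a) (G(a) = 4 - 2*(a + a)*(a - 144) = 4 - 2*2*a*(-144 + a) = 4 - 4*a*(-144 + a))
Q = 64 (Q = 4³ = 64)
Q - (12722 - 18158)/(G(52) + 14703) = 64 - (12722 - 18158)/((4 - 4*52² + 576*52) + 14703) = 64 - (-5436)/((4 - 4*2704 + 29952) + 14703) = 64 - (-5436)/((4 - 10816 + 29952) + 14703) = 64 - (-5436)/(19140 + 14703) = 64 - (-5436)/33843 = 64 - 1*(-1812/11281) = 64 + 1812/11281 = 723796/11281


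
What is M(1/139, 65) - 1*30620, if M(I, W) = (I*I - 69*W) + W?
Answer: -677007839/19321 ≈ -35040.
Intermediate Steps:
M(I, W) = I² - 68*W (M(I, W) = (I² - 69*W) + W = I² - 68*W)
M(1/139, 65) - 1*30620 = ((1/139)² - 68*65) - 1*30620 = ((1/139)² - 4420) - 30620 = (1/19321 - 4420) - 30620 = -85398819/19321 - 30620 = -677007839/19321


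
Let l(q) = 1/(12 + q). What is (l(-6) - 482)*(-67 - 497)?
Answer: 271754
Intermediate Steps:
(l(-6) - 482)*(-67 - 497) = (1/(12 - 6) - 482)*(-67 - 497) = (1/6 - 482)*(-564) = -2891/6*(-564) = 271754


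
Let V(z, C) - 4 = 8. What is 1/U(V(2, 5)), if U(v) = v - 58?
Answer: -1/46 ≈ -0.021739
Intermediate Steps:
V(z, C) = 12 (V(z, C) = 4 + 8 = 12)
U(v) = -58 + v
1/U(V(2, 5)) = 1/(-58 + 12) = 1/(-46) = -1/46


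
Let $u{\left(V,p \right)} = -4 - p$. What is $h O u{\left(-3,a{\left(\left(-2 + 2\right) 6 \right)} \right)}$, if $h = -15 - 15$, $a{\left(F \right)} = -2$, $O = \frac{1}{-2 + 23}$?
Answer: $\frac{20}{7} \approx 2.8571$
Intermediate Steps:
$O = \frac{1}{21} \approx 0.047619$
$h = -30$
$h O u{\left(-3,a{\left(\left(-2 + 2\right) 6 \right)} \right)} = \left(-30\right) \frac{1}{21} \left(-4 - -2\right) = - \frac{10 \left(-4 + 2\right)}{7} = \left(- \frac{10}{7}\right) \left(-2\right) = \frac{20}{7}$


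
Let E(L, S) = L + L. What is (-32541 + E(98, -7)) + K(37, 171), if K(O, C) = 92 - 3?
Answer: -32256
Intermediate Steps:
K(O, C) = 89
E(L, S) = 2*L
(-32541 + E(98, -7)) + K(37, 171) = (-32541 + 2*98) + 89 = (-32541 + 196) + 89 = -32345 + 89 = -32256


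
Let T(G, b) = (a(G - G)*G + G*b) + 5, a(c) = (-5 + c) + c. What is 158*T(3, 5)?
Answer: 790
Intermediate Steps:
a(c) = -5 + 2*c
T(G, b) = 5 - 5*G + G*b (T(G, b) = ((-5 + 2*(G - G))*G + G*b) + 5 = ((-5 + 2*0)*G + G*b) + 5 = ((-5 + 0)*G + G*b) + 5 = (-5*G + G*b) + 5 = 5 - 5*G + G*b)
158*T(3, 5) = 158*(5 - 5*3 + 3*5) = 158*(5 - 15 + 15) = 158*5 = 790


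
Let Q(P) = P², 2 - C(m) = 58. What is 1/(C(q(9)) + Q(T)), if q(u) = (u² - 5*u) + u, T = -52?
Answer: 1/2648 ≈ 0.00037764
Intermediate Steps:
q(u) = u² - 4*u
C(m) = -56 (C(m) = 2 - 1*58 = 2 - 58 = -56)
1/(C(q(9)) + Q(T)) = 1/(-56 + (-52)²) = 1/(-56 + 2704) = 1/2648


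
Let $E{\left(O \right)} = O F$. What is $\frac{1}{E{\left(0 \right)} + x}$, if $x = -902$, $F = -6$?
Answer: $- \frac{1}{902} \approx -0.0011086$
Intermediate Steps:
$E{\left(O \right)} = - 6 O$ ($E{\left(O \right)} = O \left(-6\right) = - 6 O$)
$\frac{1}{E{\left(0 \right)} + x} = \frac{1}{\left(-6\right) 0 - 902} = \frac{1}{0 - 902} = \frac{1}{-902} = - \frac{1}{902}$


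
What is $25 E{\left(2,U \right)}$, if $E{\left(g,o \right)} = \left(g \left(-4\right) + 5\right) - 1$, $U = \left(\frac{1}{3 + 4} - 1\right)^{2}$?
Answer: $-100$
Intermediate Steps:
$U = \frac{36}{49}$ ($U = \left(\frac{1}{7} - 1\right)^{2} = \left(- \frac{6}{7}\right)^{2} = \frac{36}{49} \approx 0.73469$)
$E{\left(g,o \right)} = 4 - 4 g$ ($E{\left(g,o \right)} = \left(- 4 g + 5\right) - 1 = \left(5 - 4 g\right) - 1 = 4 - 4 g$)
$25 E{\left(2,U \right)} = 25 \left(4 - 8\right) = 25 \left(-4\right) = -100$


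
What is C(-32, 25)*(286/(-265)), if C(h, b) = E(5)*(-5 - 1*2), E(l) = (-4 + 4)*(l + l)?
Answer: 0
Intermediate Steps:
E(l) = 0 (E(l) = 0*(2*l) = 0)
C(h, b) = 0 (C(h, b) = 0*(-5 - 1*2) = 0*(-5 - 2) = 0*(-7) = 0)
C(-32, 25)*(286/(-265)) = 0*(286/(-265)) = 0*(286*(-1/265)) = 0*(-286/265) = 0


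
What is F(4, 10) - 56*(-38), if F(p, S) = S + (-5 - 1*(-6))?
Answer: 2139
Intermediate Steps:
F(p, S) = 1 + S (F(p, S) = S + (-5 + 6) = S + 1 = 1 + S)
F(4, 10) - 56*(-38) = (1 + 10) - 56*(-38) = 11 + 2128 = 2139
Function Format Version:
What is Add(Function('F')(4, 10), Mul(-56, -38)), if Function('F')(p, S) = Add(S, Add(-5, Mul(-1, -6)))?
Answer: 2139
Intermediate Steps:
Function('F')(p, S) = Add(1, S) (Function('F')(p, S) = Add(S, Add(-5, 6)) = Add(S, 1) = Add(1, S))
Add(Function('F')(4, 10), Mul(-56, -38)) = Add(Add(1, 10), Mul(-56, -38)) = Add(11, 2128) = 2139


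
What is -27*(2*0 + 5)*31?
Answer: -4185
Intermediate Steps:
-27*(2*0 + 5)*31 = -27*(0 + 5)*31 = -27*5*31 = -135*31 = -4185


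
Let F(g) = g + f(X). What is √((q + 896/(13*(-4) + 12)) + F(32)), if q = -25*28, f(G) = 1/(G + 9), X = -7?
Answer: I*√68990/10 ≈ 26.266*I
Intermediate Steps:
f(G) = 1/(9 + G)
F(g) = ½ + g (F(g) = g + 1/(9 - 7) = g + 1/2 = g + ½ = ½ + g)
q = -700
√((q + 896/(13*(-4) + 12)) + F(32)) = √((-700 + 896/(13*(-4) + 12)) + (½ + 32)) = √((-700 + 896/(-52 + 12)) + 65/2) = √((-700 + 896/(-40)) + 65/2) = √((-700 + 896*(-1/40)) + 65/2) = √((-700 - 112/5) + 65/2) = √(-3612/5 + 65/2) = √(-6899/10) = I*√68990/10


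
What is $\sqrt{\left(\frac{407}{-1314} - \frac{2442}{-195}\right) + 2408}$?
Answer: $\frac{\sqrt{1961681895290}}{28470} \approx 49.196$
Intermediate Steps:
$\sqrt{\left(\frac{407}{-1314} - \frac{2442}{-195}\right) + 2408} = \sqrt{\left(407 \left(- \frac{1}{1314}\right) - - \frac{814}{65}\right) + 2408} = \sqrt{\left(- \frac{407}{1314} + \frac{814}{65}\right) + 2408} = \sqrt{\frac{1043141}{85410} + 2408} = \sqrt{\frac{206710421}{85410}} = \frac{\sqrt{1961681895290}}{28470}$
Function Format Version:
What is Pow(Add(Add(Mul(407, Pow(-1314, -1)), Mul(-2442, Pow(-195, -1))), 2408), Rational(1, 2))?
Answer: Mul(Rational(1, 28470), Pow(1961681895290, Rational(1, 2))) ≈ 49.196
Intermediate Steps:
Pow(Add(Add(Mul(407, Pow(-1314, -1)), Mul(-2442, Pow(-195, -1))), 2408), Rational(1, 2)) = Pow(Add(Add(Mul(407, Rational(-1, 1314)), Mul(-2442, Rational(-1, 195))), 2408), Rational(1, 2)) = Pow(Add(Add(Rational(-407, 1314), Rational(814, 65)), 2408), Rational(1, 2)) = Pow(Add(Rational(1043141, 85410), 2408), Rational(1, 2)) = Pow(Rational(206710421, 85410), Rational(1, 2)) = Mul(Rational(1, 28470), Pow(1961681895290, Rational(1, 2)))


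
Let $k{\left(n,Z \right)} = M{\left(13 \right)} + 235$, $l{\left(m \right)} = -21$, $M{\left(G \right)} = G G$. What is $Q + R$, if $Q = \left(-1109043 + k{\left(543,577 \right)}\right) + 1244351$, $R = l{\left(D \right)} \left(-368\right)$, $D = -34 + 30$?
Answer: $143440$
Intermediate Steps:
$M{\left(G \right)} = G^{2}$
$D = -4$
$R = 7728$ ($R = \left(-21\right) \left(-368\right) = 7728$)
$k{\left(n,Z \right)} = 404$ ($k{\left(n,Z \right)} = 13^{2} + 235 = 169 + 235 = 404$)
$Q = 135712$ ($Q = \left(-1109043 + 404\right) + 1244351 = -1108639 + 1244351 = 135712$)
$Q + R = 135712 + 7728 = 143440$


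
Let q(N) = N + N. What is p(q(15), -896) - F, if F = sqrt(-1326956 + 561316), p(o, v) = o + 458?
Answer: 488 - 2*I*sqrt(191410) ≈ 488.0 - 875.01*I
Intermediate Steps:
q(N) = 2*N
p(o, v) = 458 + o
F = 2*I*sqrt(191410) (F = sqrt(-765640) = 2*I*sqrt(191410) ≈ 875.01*I)
p(q(15), -896) - F = (458 + 2*15) - 2*I*sqrt(191410) = (458 + 30) - 2*I*sqrt(191410) = 488 - 2*I*sqrt(191410)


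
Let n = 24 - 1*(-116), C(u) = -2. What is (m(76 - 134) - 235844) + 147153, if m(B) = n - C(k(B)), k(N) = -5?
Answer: -88549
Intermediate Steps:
n = 140 (n = 24 + 116 = 140)
m(B) = 142 (m(B) = 140 - 1*(-2) = 140 + 2 = 142)
(m(76 - 134) - 235844) + 147153 = (142 - 235844) + 147153 = -235702 + 147153 = -88549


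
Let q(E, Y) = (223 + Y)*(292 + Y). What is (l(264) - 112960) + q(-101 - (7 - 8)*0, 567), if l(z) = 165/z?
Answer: 4525205/8 ≈ 5.6565e+5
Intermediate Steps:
(l(264) - 112960) + q(-101 - (7 - 8)*0, 567) = (165/264 - 112960) + (65116 + 567² + 515*567) = (165*(1/264) - 112960) + (65116 + 321489 + 292005) = (5/8 - 112960) + 678610 = -903675/8 + 678610 = 4525205/8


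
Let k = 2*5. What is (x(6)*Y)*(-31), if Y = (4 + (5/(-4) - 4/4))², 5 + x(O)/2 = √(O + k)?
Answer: 1519/8 ≈ 189.88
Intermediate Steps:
k = 10
x(O) = -10 + 2*√(10 + O) (x(O) = -10 + 2*√(O + 10) = -10 + 2*√(10 + O))
Y = 49/16 (Y = (4 + (5*(-¼) - 4*¼))² = (4 + (-5/4 - 1))² = (4 - 9/4)² = (7/4)² = 49/16 ≈ 3.0625)
(x(6)*Y)*(-31) = ((-10 + 2*√(10 + 6))*(49/16))*(-31) = ((-10 + 2*√16)*(49/16))*(-31) = ((-10 + 2*4)*(49/16))*(-31) = ((-10 + 8)*(49/16))*(-31) = -2*49/16*(-31) = -49/8*(-31) = 1519/8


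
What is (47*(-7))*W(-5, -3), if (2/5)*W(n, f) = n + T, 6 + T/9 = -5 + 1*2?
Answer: 70735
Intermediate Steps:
T = -81 (T = -54 + 9*(-5 + 1*2) = -54 + 9*(-5 + 2) = -54 + 9*(-3) = -54 - 27 = -81)
W(n, f) = -405/2 + 5*n/2 (W(n, f) = 5*(n - 81)/2 = 5*(-81 + n)/2 = -405/2 + 5*n/2)
(47*(-7))*W(-5, -3) = (47*(-7))*(-405/2 + (5/2)*(-5)) = -329*(-405/2 - 25/2) = -329*(-215) = 70735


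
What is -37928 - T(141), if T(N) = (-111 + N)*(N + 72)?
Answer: -44318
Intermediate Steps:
T(N) = (-111 + N)*(72 + N)
-37928 - T(141) = -37928 - (-7992 + 141² - 39*141) = -37928 - (-7992 + 19881 - 5499) = -37928 - 1*6390 = -37928 - 6390 = -44318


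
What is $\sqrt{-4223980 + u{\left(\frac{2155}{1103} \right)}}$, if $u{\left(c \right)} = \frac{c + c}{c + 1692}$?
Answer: $\frac{i \sqrt{14746059484297491170}}{1868431} \approx 2055.2 i$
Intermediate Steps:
$u{\left(c \right)} = \frac{2 c}{1692 + c}$
$\sqrt{-4223980 + u{\left(\frac{2155}{1103} \right)}} = \sqrt{-4223980 + \frac{2 \cdot \frac{2155}{1103}}{1692 + \frac{2155}{1103}}} = \sqrt{-4223980 + \frac{2 \cdot 2155 \cdot \frac{1}{1103}}{1692 + 2155 \cdot \frac{1}{1103}}} = \sqrt{-4223980 + 2 \cdot \frac{2155}{1103} \frac{1}{1692 + \frac{2155}{1103}}} = \sqrt{-4223980 + 2 \cdot \frac{2155}{1103} \frac{1}{\frac{1868431}{1103}}} = \sqrt{-4223980 + 2 \cdot \frac{2155}{1103} \cdot \frac{1103}{1868431}} = \sqrt{-4223980 + \frac{4310}{1868431}} = \sqrt{- \frac{7892215171070}{1868431}} = \frac{i \sqrt{14746059484297491170}}{1868431}$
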